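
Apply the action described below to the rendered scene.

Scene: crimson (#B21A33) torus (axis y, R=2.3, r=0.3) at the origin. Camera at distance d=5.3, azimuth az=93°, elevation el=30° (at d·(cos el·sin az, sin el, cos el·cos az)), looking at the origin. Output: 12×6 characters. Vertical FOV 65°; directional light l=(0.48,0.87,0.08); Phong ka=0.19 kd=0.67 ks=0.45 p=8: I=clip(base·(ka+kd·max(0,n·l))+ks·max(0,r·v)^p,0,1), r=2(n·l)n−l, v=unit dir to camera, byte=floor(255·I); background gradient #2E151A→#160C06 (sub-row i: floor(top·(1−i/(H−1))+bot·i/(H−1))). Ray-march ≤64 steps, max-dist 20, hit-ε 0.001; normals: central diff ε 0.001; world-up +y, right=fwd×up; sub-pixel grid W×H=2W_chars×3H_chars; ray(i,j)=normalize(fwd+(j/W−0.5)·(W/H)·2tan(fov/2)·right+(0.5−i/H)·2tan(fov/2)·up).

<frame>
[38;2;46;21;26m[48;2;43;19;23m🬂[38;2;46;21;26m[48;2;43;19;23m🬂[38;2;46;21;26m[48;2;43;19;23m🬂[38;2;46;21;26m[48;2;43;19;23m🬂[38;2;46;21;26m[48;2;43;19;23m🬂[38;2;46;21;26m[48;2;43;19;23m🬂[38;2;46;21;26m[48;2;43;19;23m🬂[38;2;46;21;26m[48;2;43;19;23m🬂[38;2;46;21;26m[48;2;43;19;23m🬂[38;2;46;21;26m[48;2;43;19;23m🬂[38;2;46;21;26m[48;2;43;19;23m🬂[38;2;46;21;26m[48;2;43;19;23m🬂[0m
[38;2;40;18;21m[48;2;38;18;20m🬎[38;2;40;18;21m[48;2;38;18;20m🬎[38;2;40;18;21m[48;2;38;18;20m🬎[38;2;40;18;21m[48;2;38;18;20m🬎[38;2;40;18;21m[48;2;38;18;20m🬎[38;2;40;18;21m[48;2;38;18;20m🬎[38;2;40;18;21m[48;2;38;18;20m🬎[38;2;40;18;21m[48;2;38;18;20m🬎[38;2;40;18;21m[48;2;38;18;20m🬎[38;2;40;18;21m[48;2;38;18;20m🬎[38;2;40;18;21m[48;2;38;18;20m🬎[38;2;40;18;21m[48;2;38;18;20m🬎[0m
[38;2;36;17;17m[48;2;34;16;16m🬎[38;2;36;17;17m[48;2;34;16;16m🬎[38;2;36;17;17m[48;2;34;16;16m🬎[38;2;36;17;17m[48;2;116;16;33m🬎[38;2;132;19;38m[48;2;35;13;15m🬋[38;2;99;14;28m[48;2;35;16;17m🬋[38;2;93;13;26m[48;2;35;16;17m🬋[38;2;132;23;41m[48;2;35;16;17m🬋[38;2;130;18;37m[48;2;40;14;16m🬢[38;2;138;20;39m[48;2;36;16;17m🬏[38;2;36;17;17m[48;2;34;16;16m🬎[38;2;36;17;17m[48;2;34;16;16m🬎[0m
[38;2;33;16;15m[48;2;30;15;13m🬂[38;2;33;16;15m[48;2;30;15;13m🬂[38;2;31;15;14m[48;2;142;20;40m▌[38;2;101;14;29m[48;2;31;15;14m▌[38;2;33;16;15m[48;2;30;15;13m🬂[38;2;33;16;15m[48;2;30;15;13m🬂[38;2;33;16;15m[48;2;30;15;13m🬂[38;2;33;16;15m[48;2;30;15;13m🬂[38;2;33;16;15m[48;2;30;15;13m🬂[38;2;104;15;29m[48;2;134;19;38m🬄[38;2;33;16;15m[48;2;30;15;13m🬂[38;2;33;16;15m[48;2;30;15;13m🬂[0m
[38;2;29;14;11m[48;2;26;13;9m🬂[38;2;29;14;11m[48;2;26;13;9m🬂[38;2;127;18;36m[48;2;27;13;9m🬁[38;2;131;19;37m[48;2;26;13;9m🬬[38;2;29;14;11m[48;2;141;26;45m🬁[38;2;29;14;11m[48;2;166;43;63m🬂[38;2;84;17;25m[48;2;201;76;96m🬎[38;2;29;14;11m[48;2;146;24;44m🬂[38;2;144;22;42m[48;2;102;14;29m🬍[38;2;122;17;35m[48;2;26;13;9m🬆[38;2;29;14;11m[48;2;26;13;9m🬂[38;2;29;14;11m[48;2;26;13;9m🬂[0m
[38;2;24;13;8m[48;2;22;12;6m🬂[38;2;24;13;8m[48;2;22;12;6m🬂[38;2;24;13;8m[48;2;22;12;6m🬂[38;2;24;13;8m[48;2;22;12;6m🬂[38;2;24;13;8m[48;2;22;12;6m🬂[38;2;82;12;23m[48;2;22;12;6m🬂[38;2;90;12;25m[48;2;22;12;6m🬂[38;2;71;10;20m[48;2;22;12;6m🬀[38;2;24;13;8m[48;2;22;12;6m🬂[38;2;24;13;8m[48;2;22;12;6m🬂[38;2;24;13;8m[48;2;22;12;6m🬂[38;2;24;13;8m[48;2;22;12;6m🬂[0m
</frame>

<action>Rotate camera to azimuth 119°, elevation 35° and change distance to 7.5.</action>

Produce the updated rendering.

<frame>
[38;2;46;21;26m[48;2;43;19;23m🬂[38;2;46;21;26m[48;2;43;19;23m🬂[38;2;46;21;26m[48;2;43;19;23m🬂[38;2;46;21;26m[48;2;43;19;23m🬂[38;2;46;21;26m[48;2;43;19;23m🬂[38;2;46;21;26m[48;2;43;19;23m🬂[38;2;46;21;26m[48;2;43;19;23m🬂[38;2;46;21;26m[48;2;43;19;23m🬂[38;2;46;21;26m[48;2;43;19;23m🬂[38;2;46;21;26m[48;2;43;19;23m🬂[38;2;46;21;26m[48;2;43;19;23m🬂[38;2;46;21;26m[48;2;43;19;23m🬂[0m
[38;2;40;18;21m[48;2;38;18;20m🬎[38;2;40;18;21m[48;2;38;18;20m🬎[38;2;40;18;21m[48;2;38;18;20m🬎[38;2;40;18;21m[48;2;38;18;20m🬎[38;2;40;18;21m[48;2;38;18;20m🬎[38;2;40;18;21m[48;2;38;18;20m🬎[38;2;40;18;21m[48;2;38;18;20m🬎[38;2;40;18;21m[48;2;38;18;20m🬎[38;2;40;18;21m[48;2;38;18;20m🬎[38;2;40;18;21m[48;2;38;18;20m🬎[38;2;40;18;21m[48;2;38;18;20m🬎[38;2;40;18;21m[48;2;38;18;20m🬎[0m
[38;2;36;17;17m[48;2;34;16;16m🬎[38;2;36;17;17m[48;2;34;16;16m🬎[38;2;36;17;17m[48;2;34;16;16m🬎[38;2;36;17;17m[48;2;34;16;16m🬎[38;2;133;19;38m[48;2;36;14;16m🬏[38;2;133;23;41m[48;2;35;16;17m🬋[38;2;225;105;125m[48;2;55;19;23m🬇[38;2;129;21;39m[48;2;36;16;17m🬢[38;2;142;20;40m[48;2;36;16;17m🬏[38;2;36;17;17m[48;2;34;16;16m🬎[38;2;36;17;17m[48;2;34;16;16m🬎[38;2;36;17;17m[48;2;34;16;16m🬎[0m
[38;2;33;16;15m[48;2;30;15;13m🬂[38;2;33;16;15m[48;2;30;15;13m🬂[38;2;33;16;15m[48;2;30;15;13m🬂[38;2;136;19;39m[48;2;31;15;14m🬇[38;2;55;13;18m[48;2;139;23;42m🬎[38;2;33;16;15m[48;2;30;15;13m🬂[38;2;33;16;15m[48;2;30;15;13m🬂[38;2;31;15;14m[48;2;129;18;37m🬝[38;2;113;16;32m[48;2;31;15;14m🬛[38;2;33;16;15m[48;2;30;15;13m🬂[38;2;33;16;15m[48;2;30;15;13m🬂[38;2;33;16;15m[48;2;30;15;13m🬂[0m
[38;2;29;14;11m[48;2;26;13;9m🬂[38;2;29;14;11m[48;2;26;13;9m🬂[38;2;29;14;11m[48;2;26;13;9m🬂[38;2;29;14;11m[48;2;26;13;9m🬂[38;2;135;20;39m[48;2;27;13;9m🬁[38;2;227;100;121m[48;2;31;11;10m🬂[38;2;168;44;65m[48;2;37;10;11m🬂[38;2;123;20;37m[48;2;26;13;9m🬂[38;2;29;14;11m[48;2;26;13;9m🬂[38;2;29;14;11m[48;2;26;13;9m🬂[38;2;29;14;11m[48;2;26;13;9m🬂[38;2;29;14;11m[48;2;26;13;9m🬂[0m
[38;2;24;13;8m[48;2;22;12;6m🬂[38;2;24;13;8m[48;2;22;12;6m🬂[38;2;24;13;8m[48;2;22;12;6m🬂[38;2;24;13;8m[48;2;22;12;6m🬂[38;2;24;13;8m[48;2;22;12;6m🬂[38;2;24;13;8m[48;2;22;12;6m🬂[38;2;24;13;8m[48;2;22;12;6m🬂[38;2;24;13;8m[48;2;22;12;6m🬂[38;2;24;13;8m[48;2;22;12;6m🬂[38;2;24;13;8m[48;2;22;12;6m🬂[38;2;24;13;8m[48;2;22;12;6m🬂[38;2;24;13;8m[48;2;22;12;6m🬂[0m
</frame>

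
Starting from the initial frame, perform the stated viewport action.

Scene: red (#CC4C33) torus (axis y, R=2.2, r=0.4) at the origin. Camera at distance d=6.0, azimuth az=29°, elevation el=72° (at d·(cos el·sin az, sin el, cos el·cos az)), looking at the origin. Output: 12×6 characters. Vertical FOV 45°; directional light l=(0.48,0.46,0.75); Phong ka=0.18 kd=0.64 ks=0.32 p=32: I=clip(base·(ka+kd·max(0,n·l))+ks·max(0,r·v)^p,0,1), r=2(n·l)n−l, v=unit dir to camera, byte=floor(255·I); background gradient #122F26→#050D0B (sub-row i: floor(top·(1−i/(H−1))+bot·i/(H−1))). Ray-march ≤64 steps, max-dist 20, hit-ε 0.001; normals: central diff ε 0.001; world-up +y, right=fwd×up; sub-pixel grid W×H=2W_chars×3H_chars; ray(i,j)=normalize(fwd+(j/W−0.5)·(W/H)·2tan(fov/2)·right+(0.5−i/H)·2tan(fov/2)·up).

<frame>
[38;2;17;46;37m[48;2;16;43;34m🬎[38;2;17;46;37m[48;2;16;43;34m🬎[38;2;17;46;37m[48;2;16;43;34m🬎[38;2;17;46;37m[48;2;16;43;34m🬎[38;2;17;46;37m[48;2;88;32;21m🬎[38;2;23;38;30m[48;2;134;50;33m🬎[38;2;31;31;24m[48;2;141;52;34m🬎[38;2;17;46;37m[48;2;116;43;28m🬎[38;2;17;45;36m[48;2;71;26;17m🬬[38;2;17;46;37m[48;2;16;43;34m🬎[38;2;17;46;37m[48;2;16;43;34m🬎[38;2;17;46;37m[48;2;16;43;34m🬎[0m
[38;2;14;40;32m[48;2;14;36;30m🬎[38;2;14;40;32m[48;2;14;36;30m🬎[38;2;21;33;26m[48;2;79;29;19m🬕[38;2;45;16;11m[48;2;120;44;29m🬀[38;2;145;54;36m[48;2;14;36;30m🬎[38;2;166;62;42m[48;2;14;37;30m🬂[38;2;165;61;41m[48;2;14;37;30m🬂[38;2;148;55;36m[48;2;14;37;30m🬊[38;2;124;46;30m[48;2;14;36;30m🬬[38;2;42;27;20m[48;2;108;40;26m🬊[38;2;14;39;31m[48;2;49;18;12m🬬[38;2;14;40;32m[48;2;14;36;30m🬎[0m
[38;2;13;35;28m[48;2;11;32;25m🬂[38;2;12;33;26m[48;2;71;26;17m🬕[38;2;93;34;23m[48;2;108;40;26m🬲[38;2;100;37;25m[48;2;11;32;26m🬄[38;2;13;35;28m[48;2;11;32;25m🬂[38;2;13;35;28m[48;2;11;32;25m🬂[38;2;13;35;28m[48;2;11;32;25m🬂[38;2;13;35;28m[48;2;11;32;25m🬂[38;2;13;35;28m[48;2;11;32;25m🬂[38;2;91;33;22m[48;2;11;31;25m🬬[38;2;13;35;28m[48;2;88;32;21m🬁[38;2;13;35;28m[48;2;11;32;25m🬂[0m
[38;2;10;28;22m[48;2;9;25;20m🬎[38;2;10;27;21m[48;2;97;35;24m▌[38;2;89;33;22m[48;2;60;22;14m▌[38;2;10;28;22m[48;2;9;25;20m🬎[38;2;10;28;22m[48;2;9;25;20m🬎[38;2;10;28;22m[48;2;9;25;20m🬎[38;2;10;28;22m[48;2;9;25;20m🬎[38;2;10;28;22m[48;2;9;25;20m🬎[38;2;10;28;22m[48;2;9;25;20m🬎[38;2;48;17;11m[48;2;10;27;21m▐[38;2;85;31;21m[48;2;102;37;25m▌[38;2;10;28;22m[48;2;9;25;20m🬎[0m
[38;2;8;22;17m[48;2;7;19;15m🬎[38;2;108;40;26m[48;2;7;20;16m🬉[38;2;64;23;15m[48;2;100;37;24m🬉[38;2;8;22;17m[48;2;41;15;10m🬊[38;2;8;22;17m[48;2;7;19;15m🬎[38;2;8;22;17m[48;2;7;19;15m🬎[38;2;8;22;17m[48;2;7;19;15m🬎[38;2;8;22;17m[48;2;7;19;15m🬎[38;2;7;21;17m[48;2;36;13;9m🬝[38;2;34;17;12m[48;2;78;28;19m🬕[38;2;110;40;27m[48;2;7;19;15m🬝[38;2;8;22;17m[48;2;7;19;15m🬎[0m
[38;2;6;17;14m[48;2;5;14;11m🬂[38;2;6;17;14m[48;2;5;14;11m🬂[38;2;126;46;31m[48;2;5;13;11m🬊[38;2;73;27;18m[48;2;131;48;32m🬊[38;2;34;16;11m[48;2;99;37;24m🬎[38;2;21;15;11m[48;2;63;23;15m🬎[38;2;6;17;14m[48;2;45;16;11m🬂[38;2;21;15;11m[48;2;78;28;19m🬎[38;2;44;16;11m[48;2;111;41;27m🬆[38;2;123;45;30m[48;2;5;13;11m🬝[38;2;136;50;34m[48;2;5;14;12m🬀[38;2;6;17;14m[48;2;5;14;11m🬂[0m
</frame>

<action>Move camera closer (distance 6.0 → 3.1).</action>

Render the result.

<frame>
[38;2;111;41;27m[48;2;124;46;30m🬀[38;2;136;50;33m[48;2;125;46;30m🬎[38;2;131;48;32m[48;2;16;43;34m🬝[38;2;140;52;34m[48;2;16;44;35m🬂[38;2;114;42;28m[48;2;16;44;35m🬀[38;2;17;46;37m[48;2;16;43;34m🬎[38;2;17;46;37m[48;2;16;43;34m🬎[38;2;17;46;37m[48;2;16;43;34m🬎[38;2;119;44;29m[48;2;16;44;35m🬂[38;2;130;48;32m[48;2;16;43;34m🬊[38;2;130;48;32m[48;2;102;38;25m🬎[38;2;126;46;31m[48;2;118;43;29m🬄[0m
[38;2;112;41;27m[48;2;89;33;22m🬎[38;2;94;34;23m[48;2;14;37;30m🬆[38;2;14;40;32m[48;2;14;36;30m🬎[38;2;14;40;32m[48;2;14;36;30m🬎[38;2;14;40;32m[48;2;14;36;30m🬎[38;2;14;40;32m[48;2;14;36;30m🬎[38;2;14;40;32m[48;2;14;36;30m🬎[38;2;14;40;32m[48;2;14;36;30m🬎[38;2;14;40;32m[48;2;14;36;30m🬎[38;2;14;40;32m[48;2;14;36;30m🬎[38;2;77;28;19m[48;2;14;38;31m🬁[38;2;86;32;21m[48;2;14;36;30m🬬[0m
[38;2;71;26;17m[48;2;18;28;22m🬄[38;2;13;35;28m[48;2;11;32;25m🬂[38;2;13;35;28m[48;2;11;32;25m🬂[38;2;13;35;28m[48;2;11;32;25m🬂[38;2;13;35;28m[48;2;11;32;25m🬂[38;2;13;35;28m[48;2;11;32;25m🬂[38;2;13;35;28m[48;2;11;32;25m🬂[38;2;13;35;28m[48;2;11;32;25m🬂[38;2;13;35;28m[48;2;11;32;25m🬂[38;2;13;35;28m[48;2;11;32;25m🬂[38;2;13;35;28m[48;2;11;32;25m🬂[38;2;13;35;28m[48;2;11;32;25m🬂[0m
[38;2;10;28;22m[48;2;9;25;20m🬎[38;2;10;28;22m[48;2;9;25;20m🬎[38;2;10;28;22m[48;2;9;25;20m🬎[38;2;10;28;22m[48;2;9;25;20m🬎[38;2;10;28;22m[48;2;9;25;20m🬎[38;2;10;28;22m[48;2;9;25;20m🬎[38;2;10;28;22m[48;2;9;25;20m🬎[38;2;10;28;22m[48;2;9;25;20m🬎[38;2;10;28;22m[48;2;9;25;20m🬎[38;2;10;28;22m[48;2;9;25;20m🬎[38;2;10;28;22m[48;2;9;25;20m🬎[38;2;10;28;22m[48;2;9;25;20m🬎[0m
[38;2;8;22;17m[48;2;7;19;15m🬎[38;2;8;22;17m[48;2;7;19;15m🬎[38;2;8;22;17m[48;2;7;19;15m🬎[38;2;8;22;17m[48;2;7;19;15m🬎[38;2;8;22;17m[48;2;7;19;15m🬎[38;2;8;22;17m[48;2;7;19;15m🬎[38;2;8;22;17m[48;2;7;19;15m🬎[38;2;8;22;17m[48;2;7;19;15m🬎[38;2;8;22;17m[48;2;7;19;15m🬎[38;2;8;22;17m[48;2;7;19;15m🬎[38;2;8;22;17m[48;2;7;19;15m🬎[38;2;8;22;17m[48;2;7;19;15m🬎[0m
[38;2;36;13;9m[48;2;5;15;12m▌[38;2;6;17;14m[48;2;5;14;11m🬂[38;2;6;17;14m[48;2;5;14;11m🬂[38;2;6;17;14m[48;2;5;14;11m🬂[38;2;6;17;14m[48;2;5;14;11m🬂[38;2;6;17;14m[48;2;5;14;11m🬂[38;2;6;17;14m[48;2;5;14;11m🬂[38;2;6;17;14m[48;2;5;14;11m🬂[38;2;6;17;14m[48;2;5;14;11m🬂[38;2;6;17;14m[48;2;5;14;11m🬂[38;2;6;17;14m[48;2;5;14;11m🬂[38;2;6;17;14m[48;2;5;14;11m🬂[0m
</frame>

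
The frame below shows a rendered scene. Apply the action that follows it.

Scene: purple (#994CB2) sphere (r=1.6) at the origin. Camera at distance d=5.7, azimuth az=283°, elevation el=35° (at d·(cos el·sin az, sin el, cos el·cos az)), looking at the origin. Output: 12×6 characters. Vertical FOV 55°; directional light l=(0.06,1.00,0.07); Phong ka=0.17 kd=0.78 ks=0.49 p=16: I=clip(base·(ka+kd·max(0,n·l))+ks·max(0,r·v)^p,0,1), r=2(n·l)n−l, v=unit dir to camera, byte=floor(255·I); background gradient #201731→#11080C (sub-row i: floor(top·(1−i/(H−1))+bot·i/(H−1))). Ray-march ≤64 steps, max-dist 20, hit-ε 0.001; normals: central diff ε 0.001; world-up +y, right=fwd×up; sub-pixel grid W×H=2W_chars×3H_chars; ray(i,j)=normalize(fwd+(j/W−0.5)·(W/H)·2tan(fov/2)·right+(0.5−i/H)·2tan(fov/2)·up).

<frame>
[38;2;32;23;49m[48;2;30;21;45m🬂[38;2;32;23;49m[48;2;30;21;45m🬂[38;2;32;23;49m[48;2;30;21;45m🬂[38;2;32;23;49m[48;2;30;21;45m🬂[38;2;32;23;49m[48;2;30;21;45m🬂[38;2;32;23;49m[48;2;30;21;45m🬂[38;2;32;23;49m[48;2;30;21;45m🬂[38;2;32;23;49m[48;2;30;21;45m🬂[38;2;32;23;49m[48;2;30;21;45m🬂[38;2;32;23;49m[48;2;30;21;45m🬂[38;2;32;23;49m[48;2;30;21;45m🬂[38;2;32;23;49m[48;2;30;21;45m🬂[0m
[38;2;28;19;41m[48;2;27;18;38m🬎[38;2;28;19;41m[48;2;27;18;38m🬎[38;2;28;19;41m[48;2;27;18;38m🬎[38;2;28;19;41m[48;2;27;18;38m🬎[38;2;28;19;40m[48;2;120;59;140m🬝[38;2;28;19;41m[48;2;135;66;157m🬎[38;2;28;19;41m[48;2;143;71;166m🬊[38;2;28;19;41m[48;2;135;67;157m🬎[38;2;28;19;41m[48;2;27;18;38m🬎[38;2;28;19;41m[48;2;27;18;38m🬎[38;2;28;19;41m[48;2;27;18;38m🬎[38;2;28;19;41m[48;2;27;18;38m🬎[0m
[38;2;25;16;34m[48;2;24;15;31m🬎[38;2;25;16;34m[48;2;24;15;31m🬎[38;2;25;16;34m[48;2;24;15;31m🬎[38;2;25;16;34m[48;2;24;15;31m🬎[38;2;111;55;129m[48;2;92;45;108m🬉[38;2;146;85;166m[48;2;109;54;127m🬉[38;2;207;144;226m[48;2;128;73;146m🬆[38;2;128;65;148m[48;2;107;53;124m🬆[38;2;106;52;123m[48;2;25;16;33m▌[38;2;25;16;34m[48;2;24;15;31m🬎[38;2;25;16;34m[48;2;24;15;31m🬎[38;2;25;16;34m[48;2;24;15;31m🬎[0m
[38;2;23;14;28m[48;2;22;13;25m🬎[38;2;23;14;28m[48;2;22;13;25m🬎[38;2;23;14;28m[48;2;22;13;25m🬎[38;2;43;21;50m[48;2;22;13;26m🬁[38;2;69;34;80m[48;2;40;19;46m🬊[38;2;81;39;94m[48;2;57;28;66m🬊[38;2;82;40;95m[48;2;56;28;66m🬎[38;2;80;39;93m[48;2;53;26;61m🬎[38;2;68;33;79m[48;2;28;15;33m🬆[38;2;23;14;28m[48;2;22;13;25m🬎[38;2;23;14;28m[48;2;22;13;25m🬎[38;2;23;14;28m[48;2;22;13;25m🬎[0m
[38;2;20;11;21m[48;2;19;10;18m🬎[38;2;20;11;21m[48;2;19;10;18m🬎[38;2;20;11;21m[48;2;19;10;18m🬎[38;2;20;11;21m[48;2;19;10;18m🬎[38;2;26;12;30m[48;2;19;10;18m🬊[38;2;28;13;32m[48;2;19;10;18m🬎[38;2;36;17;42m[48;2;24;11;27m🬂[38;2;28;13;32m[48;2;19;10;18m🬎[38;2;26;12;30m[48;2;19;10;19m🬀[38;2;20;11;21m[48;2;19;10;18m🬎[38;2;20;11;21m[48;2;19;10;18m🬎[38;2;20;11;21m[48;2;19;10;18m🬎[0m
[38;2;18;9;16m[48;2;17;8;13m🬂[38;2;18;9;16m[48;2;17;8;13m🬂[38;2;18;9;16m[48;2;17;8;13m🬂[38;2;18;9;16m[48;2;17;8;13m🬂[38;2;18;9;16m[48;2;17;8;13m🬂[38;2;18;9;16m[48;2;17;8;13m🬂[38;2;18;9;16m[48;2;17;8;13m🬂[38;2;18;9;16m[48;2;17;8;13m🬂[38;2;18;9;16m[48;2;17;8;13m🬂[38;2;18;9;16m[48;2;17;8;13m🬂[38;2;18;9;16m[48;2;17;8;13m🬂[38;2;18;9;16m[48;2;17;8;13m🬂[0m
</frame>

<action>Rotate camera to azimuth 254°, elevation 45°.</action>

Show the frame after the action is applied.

<frame>
[38;2;32;23;49m[48;2;30;21;45m🬂[38;2;32;23;49m[48;2;30;21;45m🬂[38;2;32;23;49m[48;2;30;21;45m🬂[38;2;32;23;49m[48;2;30;21;45m🬂[38;2;32;23;49m[48;2;30;21;45m🬂[38;2;32;23;49m[48;2;30;21;45m🬂[38;2;32;23;49m[48;2;30;21;45m🬂[38;2;32;23;49m[48;2;30;21;45m🬂[38;2;32;23;49m[48;2;30;21;45m🬂[38;2;32;23;49m[48;2;30;21;45m🬂[38;2;32;23;49m[48;2;30;21;45m🬂[38;2;32;23;49m[48;2;30;21;45m🬂[0m
[38;2;28;19;41m[48;2;27;18;38m🬎[38;2;28;19;41m[48;2;27;18;38m🬎[38;2;28;19;41m[48;2;27;18;38m🬎[38;2;28;19;41m[48;2;27;18;38m🬎[38;2;28;19;40m[48;2;121;60;140m🬝[38;2;28;19;41m[48;2;139;68;161m🬎[38;2;28;19;41m[48;2;143;71;166m🬊[38;2;28;19;41m[48;2;133;66;155m🬎[38;2;28;19;41m[48;2;27;18;38m🬎[38;2;28;19;41m[48;2;27;18;38m🬎[38;2;28;19;41m[48;2;27;18;38m🬎[38;2;28;19;41m[48;2;27;18;38m🬎[0m
[38;2;25;16;34m[48;2;24;15;31m🬎[38;2;25;16;34m[48;2;24;15;31m🬎[38;2;25;16;34m[48;2;24;15;31m🬎[38;2;25;16;34m[48;2;24;15;31m🬎[38;2;119;59;138m[48;2;101;50;117m🬉[38;2;158;92;180m[48;2;121;60;140m🬉[38;2;213;147;232m[48;2;142;80;162m🬌[38;2;132;66;153m[48;2;115;57;134m🬆[38;2;108;53;126m[48;2;25;16;33m▌[38;2;25;16;34m[48;2;24;15;31m🬎[38;2;25;16;34m[48;2;24;15;31m🬎[38;2;25;16;34m[48;2;24;15;31m🬎[0m
[38;2;23;14;28m[48;2;22;13;25m🬎[38;2;23;14;28m[48;2;22;13;25m🬎[38;2;23;14;28m[48;2;22;13;25m🬎[38;2;52;26;61m[48;2;22;13;26m🬁[38;2;83;41;96m[48;2;54;27;63m🬊[38;2;95;47;111m[48;2;73;36;85m🬊[38;2;96;47;112m[48;2;72;36;84m🬎[38;2;95;47;110m[48;2;71;35;83m🬆[38;2;74;37;87m[48;2;32;17;37m🬆[38;2;23;14;28m[48;2;22;13;25m🬎[38;2;23;14;28m[48;2;22;13;25m🬎[38;2;23;14;28m[48;2;22;13;25m🬎[0m
[38;2;20;11;21m[48;2;19;10;18m🬎[38;2;20;11;21m[48;2;19;10;18m🬎[38;2;20;11;21m[48;2;19;10;18m🬎[38;2;20;11;21m[48;2;19;10;18m🬎[38;2;28;13;33m[48;2;19;10;18m🬊[38;2;47;23;55m[48;2;22;11;24m🬂[38;2;52;25;60m[48;2;24;11;27m🬂[38;2;43;21;51m[48;2;22;11;24m🬂[38;2;26;12;30m[48;2;19;10;19m🬀[38;2;20;11;21m[48;2;19;10;18m🬎[38;2;20;11;21m[48;2;19;10;18m🬎[38;2;20;11;21m[48;2;19;10;18m🬎[0m
[38;2;18;9;16m[48;2;17;8;13m🬂[38;2;18;9;16m[48;2;17;8;13m🬂[38;2;18;9;16m[48;2;17;8;13m🬂[38;2;18;9;16m[48;2;17;8;13m🬂[38;2;18;9;16m[48;2;17;8;13m🬂[38;2;18;9;16m[48;2;17;8;13m🬂[38;2;18;9;16m[48;2;17;8;13m🬂[38;2;18;9;16m[48;2;17;8;13m🬂[38;2;18;9;16m[48;2;17;8;13m🬂[38;2;18;9;16m[48;2;17;8;13m🬂[38;2;18;9;16m[48;2;17;8;13m🬂[38;2;18;9;16m[48;2;17;8;13m🬂[0m
</frame>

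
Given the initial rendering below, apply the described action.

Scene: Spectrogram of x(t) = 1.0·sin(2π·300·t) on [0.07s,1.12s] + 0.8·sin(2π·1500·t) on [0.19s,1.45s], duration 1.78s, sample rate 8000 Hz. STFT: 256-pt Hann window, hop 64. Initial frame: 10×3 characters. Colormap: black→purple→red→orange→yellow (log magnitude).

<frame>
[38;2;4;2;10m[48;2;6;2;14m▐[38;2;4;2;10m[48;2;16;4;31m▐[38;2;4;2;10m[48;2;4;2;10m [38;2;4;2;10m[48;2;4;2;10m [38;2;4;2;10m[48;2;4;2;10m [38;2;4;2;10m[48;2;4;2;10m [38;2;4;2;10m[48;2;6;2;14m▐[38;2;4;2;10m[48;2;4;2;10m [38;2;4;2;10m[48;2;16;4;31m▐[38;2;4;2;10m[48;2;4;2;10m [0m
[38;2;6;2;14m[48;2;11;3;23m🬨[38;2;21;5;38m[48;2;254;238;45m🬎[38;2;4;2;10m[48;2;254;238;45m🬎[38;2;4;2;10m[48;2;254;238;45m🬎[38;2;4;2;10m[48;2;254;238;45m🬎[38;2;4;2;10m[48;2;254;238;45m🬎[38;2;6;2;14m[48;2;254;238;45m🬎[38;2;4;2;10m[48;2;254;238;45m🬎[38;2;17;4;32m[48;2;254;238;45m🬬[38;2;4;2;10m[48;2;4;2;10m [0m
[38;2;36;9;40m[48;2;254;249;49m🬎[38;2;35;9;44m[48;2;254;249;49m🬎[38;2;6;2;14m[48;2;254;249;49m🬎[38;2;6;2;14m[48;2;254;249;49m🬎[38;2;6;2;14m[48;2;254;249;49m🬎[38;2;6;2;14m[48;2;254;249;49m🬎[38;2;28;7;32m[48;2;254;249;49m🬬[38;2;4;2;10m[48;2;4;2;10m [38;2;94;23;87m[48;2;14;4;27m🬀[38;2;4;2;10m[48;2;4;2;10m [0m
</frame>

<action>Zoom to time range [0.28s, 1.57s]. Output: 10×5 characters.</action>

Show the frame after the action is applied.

<frame>
[38;2;4;2;10m[48;2;4;2;10m [38;2;4;2;10m[48;2;4;2;10m [38;2;4;2;10m[48;2;4;2;10m [38;2;4;2;10m[48;2;4;2;10m [38;2;4;2;10m[48;2;4;2;10m [38;2;4;2;10m[48;2;4;2;10m [38;2;4;2;10m[48;2;6;2;14m▌[38;2;4;2;10m[48;2;4;2;10m [38;2;4;2;10m[48;2;4;2;10m [38;2;4;2;10m[48;2;15;4;29m▐[0m
[38;2;4;2;10m[48;2;4;2;10m [38;2;4;2;10m[48;2;4;2;10m [38;2;4;2;10m[48;2;4;2;10m [38;2;4;2;10m[48;2;4;2;10m [38;2;4;2;10m[48;2;4;2;10m [38;2;4;2;10m[48;2;4;2;10m [38;2;4;2;10m[48;2;7;2;15m▌[38;2;4;2;10m[48;2;4;2;10m [38;2;4;2;10m[48;2;4;2;10m [38;2;4;2;10m[48;2;19;5;36m▐[0m
[38;2;4;2;10m[48;2;4;2;11m🬎[38;2;4;2;10m[48;2;4;2;11m🬎[38;2;4;2;10m[48;2;4;2;11m🬎[38;2;4;2;10m[48;2;4;2;11m🬎[38;2;4;2;10m[48;2;4;2;11m🬎[38;2;4;2;10m[48;2;4;2;11m🬎[38;2;4;2;10m[48;2;9;2;19m▌[38;2;4;2;10m[48;2;4;2;11m🬎[38;2;4;2;10m[48;2;4;2;11m🬎[38;2;16;4;30m[48;2;137;35;84m🬬[0m
[38;2;254;238;45m[48;2;4;2;10m🬂[38;2;254;238;45m[48;2;4;2;10m🬂[38;2;254;238;45m[48;2;4;2;10m🬂[38;2;254;238;45m[48;2;4;2;10m🬂[38;2;254;238;45m[48;2;4;2;10m🬂[38;2;254;238;45m[48;2;4;2;10m🬂[38;2;254;238;45m[48;2;13;4;26m🬂[38;2;254;238;45m[48;2;4;2;10m🬂[38;2;254;238;45m[48;2;4;2;10m🬂[38;2;254;238;45m[48;2;29;7;38m🬀[0m
[38;2;5;2;12m[48;2;230;158;59m🬂[38;2;5;2;12m[48;2;230;158;59m🬂[38;2;5;2;12m[48;2;230;158;59m🬂[38;2;5;2;12m[48;2;230;158;59m🬂[38;2;5;2;12m[48;2;230;158;59m🬂[38;2;5;2;12m[48;2;230;158;59m🬂[38;2;28;6;50m[48;2;240;177;44m🬂[38;2;4;2;10m[48;2;4;2;10m [38;2;4;2;10m[48;2;4;2;10m [38;2;28;6;50m[48;2;4;2;10m▌[0m
</frame>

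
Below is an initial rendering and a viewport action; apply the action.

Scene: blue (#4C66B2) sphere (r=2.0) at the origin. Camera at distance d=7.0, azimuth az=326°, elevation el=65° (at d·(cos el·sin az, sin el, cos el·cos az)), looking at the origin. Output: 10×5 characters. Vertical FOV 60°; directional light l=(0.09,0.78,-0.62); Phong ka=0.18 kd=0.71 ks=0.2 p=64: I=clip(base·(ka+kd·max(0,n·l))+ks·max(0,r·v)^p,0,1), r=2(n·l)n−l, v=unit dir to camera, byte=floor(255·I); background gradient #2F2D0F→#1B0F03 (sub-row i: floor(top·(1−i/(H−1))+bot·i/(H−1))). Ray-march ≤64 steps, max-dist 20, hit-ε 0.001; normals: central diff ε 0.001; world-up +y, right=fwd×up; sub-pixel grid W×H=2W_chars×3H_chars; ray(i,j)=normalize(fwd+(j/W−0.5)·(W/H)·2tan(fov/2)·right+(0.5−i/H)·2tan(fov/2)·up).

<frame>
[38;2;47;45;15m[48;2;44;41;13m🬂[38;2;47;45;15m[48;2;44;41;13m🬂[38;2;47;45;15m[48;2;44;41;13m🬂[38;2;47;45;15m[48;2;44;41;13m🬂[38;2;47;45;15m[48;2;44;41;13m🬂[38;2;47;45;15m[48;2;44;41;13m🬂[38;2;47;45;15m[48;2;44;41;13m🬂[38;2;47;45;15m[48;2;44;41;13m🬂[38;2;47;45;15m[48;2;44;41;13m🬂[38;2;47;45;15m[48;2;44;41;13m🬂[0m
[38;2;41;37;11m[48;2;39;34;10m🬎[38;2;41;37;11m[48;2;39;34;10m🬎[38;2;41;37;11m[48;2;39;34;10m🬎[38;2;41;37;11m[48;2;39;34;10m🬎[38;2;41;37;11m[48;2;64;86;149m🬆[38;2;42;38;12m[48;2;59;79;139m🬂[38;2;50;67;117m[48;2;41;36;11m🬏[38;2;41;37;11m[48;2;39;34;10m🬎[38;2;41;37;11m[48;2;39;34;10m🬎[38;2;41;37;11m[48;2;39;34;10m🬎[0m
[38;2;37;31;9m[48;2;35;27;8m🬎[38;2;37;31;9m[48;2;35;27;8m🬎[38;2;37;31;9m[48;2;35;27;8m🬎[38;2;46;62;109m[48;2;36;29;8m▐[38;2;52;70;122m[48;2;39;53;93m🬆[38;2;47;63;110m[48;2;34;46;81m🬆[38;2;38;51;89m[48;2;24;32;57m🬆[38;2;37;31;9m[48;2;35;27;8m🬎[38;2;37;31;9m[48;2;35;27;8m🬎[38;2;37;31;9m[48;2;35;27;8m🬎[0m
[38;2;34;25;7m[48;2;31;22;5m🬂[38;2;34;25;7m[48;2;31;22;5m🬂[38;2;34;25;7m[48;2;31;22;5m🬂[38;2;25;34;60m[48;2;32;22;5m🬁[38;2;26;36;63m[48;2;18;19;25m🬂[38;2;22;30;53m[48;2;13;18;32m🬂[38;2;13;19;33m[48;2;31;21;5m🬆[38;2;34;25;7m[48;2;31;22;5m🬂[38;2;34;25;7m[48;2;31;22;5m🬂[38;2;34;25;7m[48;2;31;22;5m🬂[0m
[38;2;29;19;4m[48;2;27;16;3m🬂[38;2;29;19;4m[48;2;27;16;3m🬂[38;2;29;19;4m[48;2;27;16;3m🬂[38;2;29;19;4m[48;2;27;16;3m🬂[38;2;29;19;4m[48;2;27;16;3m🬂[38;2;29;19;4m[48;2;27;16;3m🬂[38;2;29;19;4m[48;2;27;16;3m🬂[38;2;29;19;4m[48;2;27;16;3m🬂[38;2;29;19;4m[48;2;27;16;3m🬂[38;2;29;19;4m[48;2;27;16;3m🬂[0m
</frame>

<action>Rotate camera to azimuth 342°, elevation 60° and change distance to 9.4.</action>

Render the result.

<frame>
[38;2;47;45;15m[48;2;44;41;13m🬂[38;2;47;45;15m[48;2;44;41;13m🬂[38;2;47;45;15m[48;2;44;41;13m🬂[38;2;47;45;15m[48;2;44;41;13m🬂[38;2;47;45;15m[48;2;44;41;13m🬂[38;2;47;45;15m[48;2;44;41;13m🬂[38;2;47;45;15m[48;2;44;41;13m🬂[38;2;47;45;15m[48;2;44;41;13m🬂[38;2;47;45;15m[48;2;44;41;13m🬂[38;2;47;45;15m[48;2;44;41;13m🬂[0m
[38;2;41;37;11m[48;2;39;34;10m🬎[38;2;41;37;11m[48;2;39;34;10m🬎[38;2;41;37;11m[48;2;39;34;10m🬎[38;2;41;37;11m[48;2;39;34;10m🬎[38;2;41;36;11m[48;2;65;88;153m🬝[38;2;41;37;11m[48;2;63;85;148m🬎[38;2;41;37;11m[48;2;39;34;10m🬎[38;2;41;37;11m[48;2;39;34;10m🬎[38;2;41;37;11m[48;2;39;34;10m🬎[38;2;41;37;11m[48;2;39;34;10m🬎[0m
[38;2;37;31;9m[48;2;35;27;8m🬎[38;2;37;31;9m[48;2;35;27;8m🬎[38;2;37;31;9m[48;2;35;27;8m🬎[38;2;37;31;9m[48;2;35;27;8m🬎[38;2;47;62;110m[48;2;25;34;60m🬎[38;2;58;77;129m[48;2;31;42;74m🬂[38;2;39;52;92m[48;2;32;28;17m🬄[38;2;37;31;9m[48;2;35;27;8m🬎[38;2;37;31;9m[48;2;35;27;8m🬎[38;2;37;31;9m[48;2;35;27;8m🬎[0m
[38;2;34;25;7m[48;2;31;22;5m🬂[38;2;34;25;7m[48;2;31;22;5m🬂[38;2;34;25;7m[48;2;31;22;5m🬂[38;2;34;25;7m[48;2;31;22;5m🬂[38;2;13;18;32m[48;2;31;21;5m🬊[38;2;13;18;32m[48;2;31;21;5m🬎[38;2;13;18;32m[48;2;32;22;5m🬀[38;2;34;25;7m[48;2;31;22;5m🬂[38;2;34;25;7m[48;2;31;22;5m🬂[38;2;34;25;7m[48;2;31;22;5m🬂[0m
[38;2;29;19;4m[48;2;27;16;3m🬂[38;2;29;19;4m[48;2;27;16;3m🬂[38;2;29;19;4m[48;2;27;16;3m🬂[38;2;29;19;4m[48;2;27;16;3m🬂[38;2;29;19;4m[48;2;27;16;3m🬂[38;2;29;19;4m[48;2;27;16;3m🬂[38;2;29;19;4m[48;2;27;16;3m🬂[38;2;29;19;4m[48;2;27;16;3m🬂[38;2;29;19;4m[48;2;27;16;3m🬂[38;2;29;19;4m[48;2;27;16;3m🬂[0m
</frame>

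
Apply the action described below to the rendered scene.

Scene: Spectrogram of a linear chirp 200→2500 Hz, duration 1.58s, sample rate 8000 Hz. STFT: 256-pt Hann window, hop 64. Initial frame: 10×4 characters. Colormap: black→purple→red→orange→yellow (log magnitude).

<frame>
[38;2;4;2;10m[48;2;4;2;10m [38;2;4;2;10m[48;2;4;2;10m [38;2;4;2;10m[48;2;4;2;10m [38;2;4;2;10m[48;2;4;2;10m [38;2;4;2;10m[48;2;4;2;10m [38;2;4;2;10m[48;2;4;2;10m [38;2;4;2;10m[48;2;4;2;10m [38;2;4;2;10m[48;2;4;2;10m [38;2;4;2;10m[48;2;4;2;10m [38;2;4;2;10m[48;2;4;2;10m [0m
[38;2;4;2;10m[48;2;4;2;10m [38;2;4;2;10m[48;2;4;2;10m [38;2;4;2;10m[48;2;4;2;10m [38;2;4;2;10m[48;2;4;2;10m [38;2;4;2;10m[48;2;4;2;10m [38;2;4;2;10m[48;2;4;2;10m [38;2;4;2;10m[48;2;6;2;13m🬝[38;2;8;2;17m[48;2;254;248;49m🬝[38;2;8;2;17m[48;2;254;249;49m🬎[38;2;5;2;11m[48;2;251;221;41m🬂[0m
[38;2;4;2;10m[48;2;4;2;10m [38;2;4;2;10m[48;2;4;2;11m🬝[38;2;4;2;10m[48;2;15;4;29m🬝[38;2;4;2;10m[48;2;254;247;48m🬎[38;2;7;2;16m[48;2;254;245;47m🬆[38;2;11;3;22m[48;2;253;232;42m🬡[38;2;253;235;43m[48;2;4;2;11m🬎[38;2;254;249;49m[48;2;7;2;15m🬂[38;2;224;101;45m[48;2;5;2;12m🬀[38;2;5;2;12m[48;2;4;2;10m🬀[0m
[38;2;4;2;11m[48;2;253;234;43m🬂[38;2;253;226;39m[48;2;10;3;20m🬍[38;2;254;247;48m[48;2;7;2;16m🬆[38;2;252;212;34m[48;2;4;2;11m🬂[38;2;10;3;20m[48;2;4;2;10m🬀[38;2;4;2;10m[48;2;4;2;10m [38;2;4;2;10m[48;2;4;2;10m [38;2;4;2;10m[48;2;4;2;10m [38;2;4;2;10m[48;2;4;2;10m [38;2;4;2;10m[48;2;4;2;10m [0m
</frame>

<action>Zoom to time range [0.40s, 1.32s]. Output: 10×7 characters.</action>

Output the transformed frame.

<frame>
[38;2;4;2;10m[48;2;4;2;10m [38;2;4;2;10m[48;2;4;2;10m [38;2;4;2;10m[48;2;4;2;10m [38;2;4;2;10m[48;2;4;2;10m [38;2;4;2;10m[48;2;4;2;10m [38;2;4;2;10m[48;2;4;2;10m [38;2;4;2;10m[48;2;4;2;10m [38;2;4;2;10m[48;2;4;2;10m [38;2;4;2;10m[48;2;4;2;10m [38;2;4;2;10m[48;2;4;2;10m [0m
[38;2;4;2;10m[48;2;4;2;10m [38;2;4;2;10m[48;2;4;2;10m [38;2;4;2;10m[48;2;4;2;10m [38;2;4;2;10m[48;2;4;2;10m [38;2;4;2;10m[48;2;4;2;10m [38;2;4;2;10m[48;2;4;2;10m [38;2;4;2;10m[48;2;4;2;10m [38;2;4;2;10m[48;2;4;2;10m [38;2;4;2;10m[48;2;4;2;10m [38;2;4;2;10m[48;2;4;2;10m [0m
[38;2;4;2;10m[48;2;4;2;10m [38;2;4;2;10m[48;2;4;2;10m [38;2;4;2;10m[48;2;4;2;10m [38;2;4;2;10m[48;2;4;2;10m [38;2;4;2;10m[48;2;4;2;10m [38;2;4;2;10m[48;2;4;2;10m [38;2;4;2;10m[48;2;4;2;10m [38;2;4;2;10m[48;2;4;2;10m [38;2;4;2;10m[48;2;4;2;10m [38;2;4;2;10m[48;2;6;2;13m🬝[0m
[38;2;4;2;10m[48;2;4;2;10m [38;2;4;2;10m[48;2;4;2;10m [38;2;4;2;10m[48;2;4;2;10m [38;2;4;2;10m[48;2;4;2;10m [38;2;4;2;10m[48;2;5;2;11m🬝[38;2;4;2;10m[48;2;10;3;20m🬝[38;2;12;3;23m[48;2;252;201;30m🬝[38;2;15;4;29m[48;2;254;249;49m🬎[38;2;7;2;15m[48;2;253;235;43m🬂[38;2;252;218;36m[48;2;29;7;52m🬍[0m
[38;2;4;2;10m[48;2;6;2;13m🬝[38;2;5;2;12m[48;2;29;7;52m🬝[38;2;5;2;13m[48;2;239;175;47m🬎[38;2;13;3;25m[48;2;252;219;37m🬆[38;2;60;15;51m[48;2;254;248;49m🬡[38;2;253;234;43m[48;2;11;3;22m🬎[38;2;254;249;49m[48;2;30;8;34m🬂[38;2;254;237;44m[48;2;13;3;26m🬀[38;2;14;4;27m[48;2;4;2;10m🬀[38;2;5;2;12m[48;2;4;2;10m🬀[0m
[38;2;81;21;53m[48;2;245;202;46m🬮[38;2;241;201;55m[48;2;6;2;13m🬎[38;2;254;248;49m[48;2;7;2;16m🬂[38;2;139;35;84m[48;2;6;2;14m🬀[38;2;7;2;15m[48;2;4;2;10m🬀[38;2;4;2;11m[48;2;4;2;10m🬀[38;2;4;2;10m[48;2;4;2;10m [38;2;4;2;10m[48;2;4;2;10m [38;2;4;2;10m[48;2;4;2;10m [38;2;4;2;10m[48;2;4;2;10m [0m
[38;2;5;2;11m[48;2;4;2;10m🬂[38;2;4;2;10m[48;2;4;2;10m [38;2;4;2;10m[48;2;4;2;10m [38;2;4;2;10m[48;2;4;2;10m [38;2;4;2;10m[48;2;4;2;10m [38;2;4;2;10m[48;2;4;2;10m [38;2;4;2;10m[48;2;4;2;10m [38;2;4;2;10m[48;2;4;2;10m [38;2;4;2;10m[48;2;4;2;10m [38;2;4;2;10m[48;2;4;2;10m [0m
</frame>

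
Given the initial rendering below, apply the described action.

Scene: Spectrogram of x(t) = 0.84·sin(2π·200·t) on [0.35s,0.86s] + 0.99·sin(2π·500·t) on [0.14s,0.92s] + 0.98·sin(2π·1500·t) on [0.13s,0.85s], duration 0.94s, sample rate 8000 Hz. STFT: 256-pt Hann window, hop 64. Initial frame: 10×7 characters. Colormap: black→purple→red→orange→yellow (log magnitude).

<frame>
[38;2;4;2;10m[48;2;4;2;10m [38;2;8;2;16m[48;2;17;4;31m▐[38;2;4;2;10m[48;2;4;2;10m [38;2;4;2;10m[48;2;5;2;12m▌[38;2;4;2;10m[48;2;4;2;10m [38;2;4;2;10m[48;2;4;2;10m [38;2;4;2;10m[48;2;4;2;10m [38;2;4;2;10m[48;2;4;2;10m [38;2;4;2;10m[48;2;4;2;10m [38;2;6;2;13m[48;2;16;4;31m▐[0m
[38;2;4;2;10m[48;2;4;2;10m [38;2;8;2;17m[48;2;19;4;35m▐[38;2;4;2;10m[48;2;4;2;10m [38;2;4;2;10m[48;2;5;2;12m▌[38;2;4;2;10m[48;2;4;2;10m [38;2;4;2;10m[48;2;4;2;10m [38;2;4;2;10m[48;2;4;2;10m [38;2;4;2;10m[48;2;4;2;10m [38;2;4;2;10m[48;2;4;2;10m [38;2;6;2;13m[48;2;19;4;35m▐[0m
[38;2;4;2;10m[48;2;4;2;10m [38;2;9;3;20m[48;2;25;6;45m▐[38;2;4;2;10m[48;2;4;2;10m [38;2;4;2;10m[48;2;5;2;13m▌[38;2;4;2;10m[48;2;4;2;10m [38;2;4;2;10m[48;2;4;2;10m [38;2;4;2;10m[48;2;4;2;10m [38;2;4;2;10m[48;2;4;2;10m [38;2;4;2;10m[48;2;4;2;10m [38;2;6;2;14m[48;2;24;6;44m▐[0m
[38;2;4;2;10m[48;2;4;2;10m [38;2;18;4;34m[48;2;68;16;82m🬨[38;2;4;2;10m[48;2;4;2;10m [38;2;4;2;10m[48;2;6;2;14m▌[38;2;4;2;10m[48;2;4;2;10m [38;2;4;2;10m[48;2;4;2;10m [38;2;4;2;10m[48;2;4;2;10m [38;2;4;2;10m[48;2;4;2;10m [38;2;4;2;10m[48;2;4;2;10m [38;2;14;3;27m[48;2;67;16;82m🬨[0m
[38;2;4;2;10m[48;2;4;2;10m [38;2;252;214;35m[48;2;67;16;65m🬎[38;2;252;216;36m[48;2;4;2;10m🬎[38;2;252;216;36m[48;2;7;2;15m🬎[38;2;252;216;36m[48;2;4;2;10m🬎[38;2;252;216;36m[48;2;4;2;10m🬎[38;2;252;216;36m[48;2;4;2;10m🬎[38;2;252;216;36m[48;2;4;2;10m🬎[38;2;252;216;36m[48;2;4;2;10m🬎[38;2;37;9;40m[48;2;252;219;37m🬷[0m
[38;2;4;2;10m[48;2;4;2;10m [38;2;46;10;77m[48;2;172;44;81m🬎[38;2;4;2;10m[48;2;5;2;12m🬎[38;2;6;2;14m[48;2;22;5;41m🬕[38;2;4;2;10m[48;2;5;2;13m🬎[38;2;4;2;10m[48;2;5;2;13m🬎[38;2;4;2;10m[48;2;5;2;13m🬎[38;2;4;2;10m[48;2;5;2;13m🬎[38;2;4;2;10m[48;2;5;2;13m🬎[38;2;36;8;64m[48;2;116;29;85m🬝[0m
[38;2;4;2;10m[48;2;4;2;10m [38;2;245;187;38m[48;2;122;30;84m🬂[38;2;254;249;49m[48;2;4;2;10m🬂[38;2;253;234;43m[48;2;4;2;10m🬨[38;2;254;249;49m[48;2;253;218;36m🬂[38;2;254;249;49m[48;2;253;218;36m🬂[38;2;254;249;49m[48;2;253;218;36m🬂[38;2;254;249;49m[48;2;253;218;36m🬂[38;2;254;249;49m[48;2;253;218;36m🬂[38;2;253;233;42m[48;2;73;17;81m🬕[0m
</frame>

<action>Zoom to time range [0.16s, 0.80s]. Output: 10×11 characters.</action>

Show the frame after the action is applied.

<frame>
[38;2;4;2;10m[48;2;4;2;10m [38;2;4;2;10m[48;2;4;2;10m [38;2;4;2;10m[48;2;5;2;11m▌[38;2;5;2;12m[48;2;4;2;10m▌[38;2;4;2;10m[48;2;4;2;10m [38;2;4;2;10m[48;2;4;2;10m [38;2;4;2;10m[48;2;4;2;10m [38;2;4;2;10m[48;2;4;2;10m [38;2;4;2;10m[48;2;4;2;10m [38;2;4;2;10m[48;2;4;2;10m [0m
[38;2;4;2;10m[48;2;4;2;10m [38;2;4;2;10m[48;2;4;2;10m [38;2;4;2;10m[48;2;5;2;11m▌[38;2;5;2;12m[48;2;4;2;10m▌[38;2;4;2;10m[48;2;4;2;10m [38;2;4;2;10m[48;2;4;2;10m [38;2;4;2;10m[48;2;4;2;10m [38;2;4;2;10m[48;2;4;2;10m [38;2;4;2;10m[48;2;4;2;10m [38;2;4;2;10m[48;2;4;2;10m [0m
[38;2;4;2;10m[48;2;4;2;10m [38;2;4;2;10m[48;2;4;2;10m [38;2;4;2;10m[48;2;5;2;11m▌[38;2;5;2;12m[48;2;4;2;10m▌[38;2;4;2;10m[48;2;4;2;10m [38;2;4;2;10m[48;2;4;2;10m [38;2;4;2;10m[48;2;4;2;10m [38;2;4;2;10m[48;2;4;2;10m [38;2;4;2;10m[48;2;4;2;10m [38;2;4;2;10m[48;2;4;2;10m [0m
[38;2;4;2;10m[48;2;4;2;10m [38;2;4;2;10m[48;2;4;2;10m [38;2;4;2;10m[48;2;5;2;12m▌[38;2;4;2;10m[48;2;5;2;13m▐[38;2;4;2;10m[48;2;4;2;10m [38;2;4;2;10m[48;2;4;2;10m [38;2;4;2;10m[48;2;4;2;10m [38;2;4;2;10m[48;2;4;2;10m [38;2;4;2;10m[48;2;4;2;10m [38;2;4;2;10m[48;2;4;2;10m [0m
[38;2;4;2;10m[48;2;4;2;10m [38;2;4;2;10m[48;2;4;2;10m [38;2;4;2;10m[48;2;5;2;12m▌[38;2;4;2;10m[48;2;6;2;13m▐[38;2;4;2;10m[48;2;4;2;10m [38;2;4;2;10m[48;2;4;2;10m [38;2;4;2;10m[48;2;4;2;10m [38;2;4;2;10m[48;2;4;2;10m [38;2;4;2;10m[48;2;4;2;10m [38;2;4;2;10m[48;2;4;2;10m [0m
[38;2;4;2;10m[48;2;4;2;10m [38;2;4;2;10m[48;2;4;2;10m [38;2;4;2;10m[48;2;5;2;13m▌[38;2;4;2;10m[48;2;6;2;14m▐[38;2;4;2;10m[48;2;4;2;10m [38;2;4;2;10m[48;2;4;2;10m [38;2;4;2;10m[48;2;4;2;10m [38;2;4;2;10m[48;2;4;2;10m [38;2;4;2;10m[48;2;4;2;10m [38;2;4;2;10m[48;2;4;2;10m [0m
[38;2;4;2;11m[48;2;254;248;49m🬎[38;2;4;2;11m[48;2;254;248;49m🬎[38;2;5;2;12m[48;2;254;248;49m🬎[38;2;6;2;13m[48;2;254;248;49m🬎[38;2;4;2;11m[48;2;254;248;49m🬎[38;2;4;2;11m[48;2;254;248;49m🬎[38;2;4;2;11m[48;2;254;248;49m🬎[38;2;4;2;11m[48;2;254;248;49m🬎[38;2;4;2;11m[48;2;254;248;49m🬎[38;2;4;2;11m[48;2;254;248;49m🬎[0m
[38;2;7;2;16m[48;2;4;2;10m🬂[38;2;7;2;16m[48;2;4;2;10m🬂[38;2;8;2;18m[48;2;4;2;10m🬨[38;2;5;2;12m[48;2;10;3;21m▐[38;2;7;2;16m[48;2;4;2;10m🬂[38;2;7;2;16m[48;2;4;2;10m🬂[38;2;7;2;16m[48;2;4;2;10m🬂[38;2;7;2;16m[48;2;4;2;10m🬂[38;2;7;2;16m[48;2;4;2;10m🬂[38;2;7;2;16m[48;2;4;2;10m🬂[0m
[38;2;4;2;10m[48;2;4;2;10m [38;2;4;2;10m[48;2;4;2;10m [38;2;4;2;10m[48;2;12;3;24m▌[38;2;4;2;10m[48;2;15;4;30m▐[38;2;4;2;10m[48;2;4;2;10m [38;2;4;2;10m[48;2;4;2;10m [38;2;4;2;10m[48;2;4;2;10m [38;2;4;2;10m[48;2;4;2;10m [38;2;4;2;10m[48;2;4;2;10m [38;2;4;2;10m[48;2;4;2;10m [0m
[38;2;4;2;11m[48;2;252;217;36m🬂[38;2;4;2;11m[48;2;252;217;36m🬂[38;2;12;3;24m[48;2;252;218;37m🬂[38;2;15;4;28m[48;2;252;217;36m🬂[38;2;4;2;11m[48;2;252;217;36m🬂[38;2;5;2;11m[48;2;252;217;36m🬂[38;2;4;2;11m[48;2;252;217;36m🬂[38;2;5;2;11m[48;2;252;217;36m🬂[38;2;4;2;11m[48;2;252;217;36m🬂[38;2;5;2;11m[48;2;252;217;36m🬂[0m
[38;2;4;2;10m[48;2;4;2;10m [38;2;4;2;10m[48;2;4;2;10m [38;2;4;2;10m[48;2;186;53;76m▌[38;2;234;155;47m[48;2;107;27;59m🬛[38;2;253;225;39m[48;2;107;27;59m🬋[38;2;253;225;39m[48;2;107;27;59m🬋[38;2;253;225;39m[48;2;107;27;59m🬋[38;2;253;225;39m[48;2;107;27;59m🬋[38;2;253;225;39m[48;2;107;27;59m🬋[38;2;253;225;39m[48;2;107;27;59m🬋[0m
</frame>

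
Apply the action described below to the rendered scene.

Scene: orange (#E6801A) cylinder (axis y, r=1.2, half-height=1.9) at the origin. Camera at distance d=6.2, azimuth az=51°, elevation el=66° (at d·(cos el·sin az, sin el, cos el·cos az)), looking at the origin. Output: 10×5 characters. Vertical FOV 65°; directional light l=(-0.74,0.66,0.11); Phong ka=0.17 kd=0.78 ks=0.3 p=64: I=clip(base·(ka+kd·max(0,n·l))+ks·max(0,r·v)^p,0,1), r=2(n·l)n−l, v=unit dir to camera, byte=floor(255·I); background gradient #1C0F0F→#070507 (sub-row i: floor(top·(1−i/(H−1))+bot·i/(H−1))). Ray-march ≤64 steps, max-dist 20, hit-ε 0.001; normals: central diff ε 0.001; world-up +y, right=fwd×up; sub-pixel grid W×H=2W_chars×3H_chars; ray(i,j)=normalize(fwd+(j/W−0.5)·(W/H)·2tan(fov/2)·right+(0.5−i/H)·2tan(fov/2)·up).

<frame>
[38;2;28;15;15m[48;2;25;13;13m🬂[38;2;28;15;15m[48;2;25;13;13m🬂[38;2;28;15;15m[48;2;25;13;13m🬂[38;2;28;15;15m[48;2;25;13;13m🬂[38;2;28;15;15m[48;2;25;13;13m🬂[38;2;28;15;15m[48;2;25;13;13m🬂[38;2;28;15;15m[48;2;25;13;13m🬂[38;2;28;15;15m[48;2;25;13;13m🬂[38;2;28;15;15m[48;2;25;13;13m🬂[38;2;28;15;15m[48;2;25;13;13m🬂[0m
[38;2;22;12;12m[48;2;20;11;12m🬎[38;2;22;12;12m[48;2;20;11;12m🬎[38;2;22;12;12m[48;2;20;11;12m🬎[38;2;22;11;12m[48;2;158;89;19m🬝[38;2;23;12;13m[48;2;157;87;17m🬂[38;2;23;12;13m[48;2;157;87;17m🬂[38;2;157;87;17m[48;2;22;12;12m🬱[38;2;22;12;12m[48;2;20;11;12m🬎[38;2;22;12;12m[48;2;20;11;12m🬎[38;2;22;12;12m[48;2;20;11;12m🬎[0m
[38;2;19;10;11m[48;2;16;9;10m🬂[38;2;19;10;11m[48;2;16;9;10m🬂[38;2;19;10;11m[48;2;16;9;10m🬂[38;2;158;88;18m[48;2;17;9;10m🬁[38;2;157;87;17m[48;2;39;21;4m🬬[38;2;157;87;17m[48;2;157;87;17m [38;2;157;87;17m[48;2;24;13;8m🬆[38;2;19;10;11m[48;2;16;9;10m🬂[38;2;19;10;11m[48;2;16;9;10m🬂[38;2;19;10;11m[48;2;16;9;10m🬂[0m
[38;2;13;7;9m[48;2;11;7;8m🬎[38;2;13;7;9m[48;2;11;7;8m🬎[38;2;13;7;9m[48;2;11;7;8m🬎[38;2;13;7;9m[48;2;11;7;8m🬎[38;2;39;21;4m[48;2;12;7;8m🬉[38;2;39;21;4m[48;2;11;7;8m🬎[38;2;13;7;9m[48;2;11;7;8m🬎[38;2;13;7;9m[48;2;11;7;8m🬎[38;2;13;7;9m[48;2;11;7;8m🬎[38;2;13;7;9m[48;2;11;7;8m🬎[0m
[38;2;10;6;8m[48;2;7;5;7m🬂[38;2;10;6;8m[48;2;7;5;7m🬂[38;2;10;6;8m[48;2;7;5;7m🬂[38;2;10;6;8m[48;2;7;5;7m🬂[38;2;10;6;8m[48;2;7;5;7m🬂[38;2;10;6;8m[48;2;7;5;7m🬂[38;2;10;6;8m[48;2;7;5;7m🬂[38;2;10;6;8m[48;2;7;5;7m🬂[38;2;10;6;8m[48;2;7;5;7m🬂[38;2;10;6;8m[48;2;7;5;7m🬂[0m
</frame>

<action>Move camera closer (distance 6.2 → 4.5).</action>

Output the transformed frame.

<frame>
[38;2;28;15;15m[48;2;25;13;13m🬂[38;2;28;15;15m[48;2;25;13;13m🬂[38;2;28;15;15m[48;2;25;13;13m🬂[38;2;26;14;14m[48;2;157;87;18m🬝[38;2;27;14;14m[48;2;157;87;17m🬆[38;2;28;15;15m[48;2;157;87;17m🬂[38;2;27;14;14m[48;2;157;87;17m🬎[38;2;28;15;15m[48;2;25;13;13m🬂[38;2;28;15;15m[48;2;25;13;13m🬂[38;2;28;15;15m[48;2;25;13;13m🬂[0m
[38;2;22;12;12m[48;2;20;11;12m🬎[38;2;22;12;12m[48;2;20;11;12m🬎[38;2;22;11;12m[48;2;175;105;35m🬕[38;2;158;89;19m[48;2;163;93;23m🬨[38;2;157;87;17m[48;2;157;87;17m [38;2;157;87;17m[48;2;157;87;17m [38;2;157;87;17m[48;2;157;87;17m [38;2;157;87;17m[48;2;23;12;13m🬺[38;2;22;12;12m[48;2;20;11;12m🬎[38;2;22;12;12m[48;2;20;11;12m🬎[0m
[38;2;19;10;11m[48;2;16;9;10m🬂[38;2;19;10;11m[48;2;16;9;10m🬂[38;2;173;103;33m[48;2;17;9;10m🬁[38;2;159;89;19m[48;2;16;9;10m🬬[38;2;157;87;17m[48;2;157;87;17m [38;2;157;87;17m[48;2;157;87;17m [38;2;157;87;17m[48;2;157;87;17m [38;2;157;87;17m[48;2;16;9;10m🬆[38;2;19;10;11m[48;2;16;9;10m🬂[38;2;19;10;11m[48;2;16;9;10m🬂[0m
[38;2;13;7;9m[48;2;11;7;8m🬎[38;2;13;7;9m[48;2;11;7;8m🬎[38;2;13;7;9m[48;2;11;7;8m🬎[38;2;13;7;9m[48;2;11;7;8m🬎[38;2;157;87;17m[48;2;33;18;4m🬁[38;2;157;87;17m[48;2;39;21;4m🬂[38;2;39;21;4m[48;2;12;7;8m🬄[38;2;13;7;9m[48;2;11;7;8m🬎[38;2;13;7;9m[48;2;11;7;8m🬎[38;2;13;7;9m[48;2;11;7;8m🬎[0m
[38;2;10;6;8m[48;2;7;5;7m🬂[38;2;10;6;8m[48;2;7;5;7m🬂[38;2;10;6;8m[48;2;7;5;7m🬂[38;2;10;6;8m[48;2;7;5;7m🬂[38;2;10;6;8m[48;2;7;5;7m🬂[38;2;10;6;8m[48;2;7;5;7m🬂[38;2;10;6;8m[48;2;7;5;7m🬂[38;2;10;6;8m[48;2;7;5;7m🬂[38;2;10;6;8m[48;2;7;5;7m🬂[38;2;10;6;8m[48;2;7;5;7m🬂[0m
</frame>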